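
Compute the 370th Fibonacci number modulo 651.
148

Matrix identity: Q^n = [[F_(n+1), F_n], [F_n, F_(n-1)]] with Q = [[1,1],[1,0]].
n = 370 = 101110010₂. Square-and-multiply, entries mod 651:
Q^1 = [[1,1],[1,0]]
Q^2 = (Q^1)² = [[2,1],[1,1]]
Q^5 = (Q^2)²·Q = [[8,5],[5,3]]
Q^11 = (Q^5)²·Q = [[144,89],[89,55]]
Q^23 = (Q^11)²·Q = [[147,13],[13,134]]
Q^46 = (Q^23)² = [[295,398],[398,548]]
Q^92 = (Q^46)² = [[2,249],[249,404]]
Q^185 = (Q^92)²·Q = [[349,160],[160,189]]
Q^370 = (Q^185)² = [[275,148],[148,127]]
F_370 mod 651 = Q^370[0][1] = 148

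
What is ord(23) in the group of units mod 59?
58

59 is prime, so ord(23) divides φ(59) = 58.
Divisors of 58: 1, 2, 29, 58.
Repeated squaring: 23^1 ≡ 23, 23^2 ≡ 57, 23^4 ≡ 4, 23^8 ≡ 16, 23^16 ≡ 20, 23^32 ≡ 46 (mod 59).
Test 23^d mod 59 for each divisor d in increasing order:
23^1 ≡ 23
23^2 ≡ 57
23^29 = 23^16·23^8·23^4·23^1 ≡ 58
23^58 = 23^32·23^16·23^8·23^2 ≡ 1  ← first divisor giving 1
The order is 58.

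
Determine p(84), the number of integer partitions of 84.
26543660

p(n) counts ways to write n as a sum of positive integers (order ignored).
Euler's pentagonal recurrence: p(k) = p(k-1) + p(k-2) - p(k-5) - p(k-7) + p(k-12) + p(k-15) - ... (offsets j(3j∓1)/2, signs ++--, p(0)=1, p(<0)=0).
DP table for k = 0..83: p(0)=1, p(1)=1, p(2)=2, p(3)=3, p(4)=5, p(5)=7, p(6)=11, p(7)=15, p(8)=22, p(9)=30, p(10)=42, p(11)=56, p(12)=77, p(13)=101, p(14)=135, p(15)=176, p(16)=231, p(17)=297, p(18)=385, p(19)=490, p(20)=627, p(21)=792, p(22)=1002, p(23)=1255, p(24)=1575, p(25)=1958, p(26)=2436, p(27)=3010, p(28)=3718, p(29)=4565, p(30)=5604, p(31)=6842, p(32)=8349, p(33)=10143, p(34)=12310, p(35)=14883, p(36)=17977, p(37)=21637, p(38)=26015, p(39)=31185, p(40)=37338, p(41)=44583, p(42)=53174, p(43)=63261, p(44)=75175, p(45)=89134, p(46)=105558, p(47)=124754, p(48)=147273, p(49)=173525, p(50)=204226, p(51)=239943, p(52)=281589, p(53)=329931, p(54)=386155, p(55)=451276, p(56)=526823, p(57)=614154, p(58)=715220, p(59)=831820, p(60)=966467, p(61)=1121505, p(62)=1300156, p(63)=1505499, p(64)=1741630, p(65)=2012558, p(66)=2323520, p(67)=2679689, p(68)=3087735, p(69)=3554345, p(70)=4087968, p(71)=4697205, p(72)=5392783, p(73)=6185689, p(74)=7089500, p(75)=8118264, p(76)=9289091, p(77)=10619863, p(78)=12132164, p(79)=13848650, p(80)=15796476, p(81)=18004327, p(82)=20506255, p(83)=23338469.
Final step: p(84) = p(83) + p(82) - p(79) - p(77) + p(72) + p(69) - p(62) - p(58) + p(49) + p(44) - p(33) - p(27) + p(14) + p(7)
= 23338469 + 20506255 - 13848650 - 10619863 + 5392783 + 3554345 - 1300156 - 715220 + 173525 + 75175 - 10143 - 3010 + 135 + 15
= 26543660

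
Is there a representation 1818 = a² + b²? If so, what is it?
27² + 33² (a=27, b=33)

Factorization: 1818 = 2 × 3^2 × 101
By Fermat: n is sum of two squares iff every prime p ≡ 3 (mod 4) appears to even power.
All primes ≡ 3 (mod 4) appear to even power.
Search a = 0, 1, 2, … for 1818 - a² a perfect square: first hit at a = 27: 1818 - 729 = 1089 = 33².
1818 = 27² + 33² = 729 + 1089 ✓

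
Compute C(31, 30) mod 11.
9

Using Lucas' theorem:
Write n=31 and k=30 in base 11:
n in base 11: [2, 9]
k in base 11: [2, 8]
C(31,30) mod 11 = ∏ C(n_i, k_i) mod 11
Digit binomials (mod 11): C(2,2) = 1; C(9,8) = 9
Product: 1 × 9 = 9 ≡ 9 (mod 11)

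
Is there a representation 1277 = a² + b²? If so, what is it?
11² + 34² (a=11, b=34)

Factorization: 1277 = 1277
By Fermat: n is sum of two squares iff every prime p ≡ 3 (mod 4) appears to even power.
All primes ≡ 3 (mod 4) appear to even power.
Search a = 0, 1, 2, … for 1277 - a² a perfect square: first hit at a = 11: 1277 - 121 = 1156 = 34².
1277 = 11² + 34² = 121 + 1156 ✓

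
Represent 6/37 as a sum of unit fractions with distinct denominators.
1/7 + 1/52 + 1/13468

Greedy algorithm:
6/37: ceiling(37/6) = 7, use 1/7
5/259: ceiling(259/5) = 52, use 1/52
1/13468: ceiling(13468/1) = 13468, use 1/13468
Result: 6/37 = 1/7 + 1/52 + 1/13468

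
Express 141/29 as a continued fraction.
[4; 1, 6, 4]

Euclidean algorithm steps:
141 = 4 × 29 + 25
29 = 1 × 25 + 4
25 = 6 × 4 + 1
4 = 4 × 1 + 0
Continued fraction: [4; 1, 6, 4]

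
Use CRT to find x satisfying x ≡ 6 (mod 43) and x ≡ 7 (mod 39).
436

Using Chinese Remainder Theorem:
M = 43 × 39 = 1677
M1 = 39, M2 = 43
y1 = 39^(-1) mod 43 = 32
y2 = 43^(-1) mod 39 = 10
x = (6×39×32 + 7×43×10) mod 1677 = 436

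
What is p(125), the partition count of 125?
3163127352

p(n) counts ways to write n as a sum of positive integers (order ignored).
Euler's pentagonal recurrence: p(k) = p(k-1) + p(k-2) - p(k-5) - p(k-7) + p(k-12) + p(k-15) - ... (offsets j(3j∓1)/2, signs ++--, p(0)=1, p(<0)=0).
DP table for k = 0..124: p(0)=1, p(1)=1, p(2)=2, p(3)=3, p(4)=5, p(5)=7, p(6)=11, p(7)=15, p(8)=22, p(9)=30, p(10)=42, p(11)=56, p(12)=77, p(13)=101, p(14)=135, p(15)=176, p(16)=231, p(17)=297, p(18)=385, p(19)=490, p(20)=627, p(21)=792, p(22)=1002, p(23)=1255, p(24)=1575, p(25)=1958, p(26)=2436, p(27)=3010, p(28)=3718, p(29)=4565, p(30)=5604, p(31)=6842, p(32)=8349, p(33)=10143, p(34)=12310, p(35)=14883, p(36)=17977, p(37)=21637, p(38)=26015, p(39)=31185, p(40)=37338, p(41)=44583, p(42)=53174, p(43)=63261, p(44)=75175, p(45)=89134, p(46)=105558, p(47)=124754, p(48)=147273, p(49)=173525, p(50)=204226, p(51)=239943, p(52)=281589, p(53)=329931, p(54)=386155, p(55)=451276, p(56)=526823, p(57)=614154, p(58)=715220, p(59)=831820, p(60)=966467, p(61)=1121505, p(62)=1300156, p(63)=1505499, p(64)=1741630, p(65)=2012558, p(66)=2323520, p(67)=2679689, p(68)=3087735, p(69)=3554345, p(70)=4087968, p(71)=4697205, p(72)=5392783, p(73)=6185689, p(74)=7089500, p(75)=8118264, p(76)=9289091, p(77)=10619863, p(78)=12132164, p(79)=13848650, p(80)=15796476, p(81)=18004327, p(82)=20506255, p(83)=23338469, p(84)=26543660, p(85)=30167357, p(86)=34262962, p(87)=38887673, p(88)=44108109, p(89)=49995925, p(90)=56634173, p(91)=64112359, p(92)=72533807, p(93)=82010177, p(94)=92669720, p(95)=104651419, p(96)=118114304, p(97)=133230930, p(98)=150198136, p(99)=169229875, p(100)=190569292, p(101)=214481126, p(102)=241265379, p(103)=271248950, p(104)=304801365, p(105)=342325709, p(106)=384276336, p(107)=431149389, p(108)=483502844, p(109)=541946240, p(110)=607163746, p(111)=679903203, p(112)=761002156, p(113)=851376628, p(114)=952050665, p(115)=1064144451, p(116)=1188908248, p(117)=1327710076, p(118)=1482074143, p(119)=1653668665, p(120)=1844349560, p(121)=2056148051, p(122)=2291320912, p(123)=2552338241, p(124)=2841940500.
Final step: p(125) = p(124) + p(123) - p(120) - p(118) + p(113) + p(110) - p(103) - p(99) + p(90) + p(85) - p(74) - p(68) + p(55) + p(48) - p(33) - p(25) + p(8)
= 2841940500 + 2552338241 - 1844349560 - 1482074143 + 851376628 + 607163746 - 271248950 - 169229875 + 56634173 + 30167357 - 7089500 - 3087735 + 451276 + 147273 - 10143 - 1958 + 22
= 3163127352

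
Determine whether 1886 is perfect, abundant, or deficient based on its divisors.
deficient

Proper divisors of 1886: sum = 1 + 2 + 23 + 41 + 46 + 82 + 943 = 1138
Since 1138 < 1886, 1886 is deficient.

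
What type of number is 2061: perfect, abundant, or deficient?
deficient

Proper divisors of 2061: sum = 1 + 3 + 9 + 229 + 687 = 929
Since 929 < 2061, 2061 is deficient.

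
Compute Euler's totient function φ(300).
80

300 = 2^2 × 3 × 5^2
φ(n) = n × ∏(1 - 1/p) for each prime p dividing n
φ(300) = 300 × (1 - 1/2) × (1 - 1/3) × (1 - 1/5) = 80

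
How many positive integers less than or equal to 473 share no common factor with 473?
420

473 = 11 × 43
φ(n) = n × ∏(1 - 1/p) for each prime p dividing n
φ(473) = 473 × (1 - 1/11) × (1 - 1/43) = 420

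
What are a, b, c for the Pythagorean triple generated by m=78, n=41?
(4403, 6396, 7765)

Euclid's formula: a = m² - n², b = 2mn, c = m² + n²
m = 78, n = 41
a = 78² - 41² = 6084 - 1681 = 4403
b = 2 × 78 × 41 = 6396
c = 78² + 41² = 6084 + 1681 = 7765
Verification: 4403² + 6396² = 19386409 + 40908816 = 60295225 = 7765² ✓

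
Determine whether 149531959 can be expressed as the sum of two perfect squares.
Not possible

Factorization: 149531959 = 73 × 127^3
By Fermat: n is sum of two squares iff every prime p ≡ 3 (mod 4) appears to even power.
Prime(s) ≡ 3 (mod 4) with odd exponent: [(127, 3)]
Therefore 149531959 cannot be expressed as a² + b².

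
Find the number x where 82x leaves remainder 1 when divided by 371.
276

gcd(82, 371) = 1, so the inverse exists.
Extended Euclidean algorithm on (371, 82):
371 = 4 × 82 + 43  ⟹  43 = (1)·371 + (-4)·82
82 = 1 × 43 + 39  ⟹  39 = (-1)·371 + (5)·82
43 = 1 × 39 + 4  ⟹  4 = (2)·371 + (-9)·82
39 = 9 × 4 + 3  ⟹  3 = (-19)·371 + (86)·82
4 = 1 × 3 + 1  ⟹  1 = (21)·371 + (-95)·82
So (-95)·82 ≡ 1 (mod 371), i.e. 82^(-1) ≡ -95 ≡ 276 (mod 371).
Check: 82 × 276 = 22632 ≡ 1 (mod 371)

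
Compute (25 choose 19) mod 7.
0

Using Lucas' theorem:
Write n=25 and k=19 in base 7:
n in base 7: [3, 4]
k in base 7: [2, 5]
C(25,19) mod 7 = ∏ C(n_i, k_i) mod 7
Digit binomials (mod 7): C(3,2) = 3; C(4,5) = 0 (k_i > n_i)
Product: 3 × 0 = 0 ≡ 0 (mod 7)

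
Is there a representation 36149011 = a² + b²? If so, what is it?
Not possible

Factorization: 36149011 = 71^3 × 101
By Fermat: n is sum of two squares iff every prime p ≡ 3 (mod 4) appears to even power.
Prime(s) ≡ 3 (mod 4) with odd exponent: [(71, 3)]
Therefore 36149011 cannot be expressed as a² + b².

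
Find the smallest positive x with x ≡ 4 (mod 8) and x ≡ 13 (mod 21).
76

Using Chinese Remainder Theorem:
M = 8 × 21 = 168
M1 = 21, M2 = 8
y1 = 21^(-1) mod 8 = 5
y2 = 8^(-1) mod 21 = 8
x = (4×21×5 + 13×8×8) mod 168 = 76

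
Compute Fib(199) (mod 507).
262

Matrix identity: Q^n = [[F_(n+1), F_n], [F_n, F_(n-1)]] with Q = [[1,1],[1,0]].
n = 199 = 11000111₂. Square-and-multiply, entries mod 507:
Q^1 = [[1,1],[1,0]]
Q^3 = (Q^1)²·Q = [[3,2],[2,1]]
Q^6 = (Q^3)² = [[13,8],[8,5]]
Q^12 = (Q^6)² = [[233,144],[144,89]]
Q^24 = (Q^12)² = [[496,231],[231,265]]
Q^49 = (Q^24)²·Q = [[109,247],[247,369]]
Q^99 = (Q^49)²·Q = [[324,389],[389,442]]
Q^199 = (Q^99)²·Q = [[120,262],[262,365]]
F_199 mod 507 = Q^199[0][1] = 262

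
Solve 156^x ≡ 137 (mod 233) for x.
59

Baby-step giant-step with step n = ⌈√233⌉ = 16.
Baby steps 156^j mod 233 (j:value) for j=0..15: 0:1, 1:156, 2:104, 3:147, 4:98, 5:143, 6:173, 7:193, 8:51, 9:34, 10:178, 11:41, 12:105, 13:70, 14:202, 15:57.
Giant-step multiplier: 156^(-16) ≡ 156^(232-16) = 156^216 ≡ 92 (mod 233).
Giant steps γ_i = 137·92^i mod 233: γ_0=137, γ_1=22, γ_2=160, γ_3=41 (in table at j=11).
x = i·n + j = 3·16 + 11 = 59.
Check: 156^59 ≡ 137 (mod 233).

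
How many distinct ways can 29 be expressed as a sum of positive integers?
4565

p(n) counts ways to write n as a sum of positive integers (order ignored).
Euler's pentagonal recurrence: p(k) = p(k-1) + p(k-2) - p(k-5) - p(k-7) + p(k-12) + p(k-15) - ... (offsets j(3j∓1)/2, signs ++--, p(0)=1, p(<0)=0).
DP table for k = 0..28: p(0)=1, p(1)=1, p(2)=2, p(3)=3, p(4)=5, p(5)=7, p(6)=11, p(7)=15, p(8)=22, p(9)=30, p(10)=42, p(11)=56, p(12)=77, p(13)=101, p(14)=135, p(15)=176, p(16)=231, p(17)=297, p(18)=385, p(19)=490, p(20)=627, p(21)=792, p(22)=1002, p(23)=1255, p(24)=1575, p(25)=1958, p(26)=2436, p(27)=3010, p(28)=3718.
Final step: p(29) = p(28) + p(27) - p(24) - p(22) + p(17) + p(14) - p(7) - p(3)
= 3718 + 3010 - 1575 - 1002 + 297 + 135 - 15 - 3
= 4565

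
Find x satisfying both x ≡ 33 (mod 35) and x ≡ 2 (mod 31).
33

Using Chinese Remainder Theorem:
M = 35 × 31 = 1085
M1 = 31, M2 = 35
y1 = 31^(-1) mod 35 = 26
y2 = 35^(-1) mod 31 = 8
x = (33×31×26 + 2×35×8) mod 1085 = 33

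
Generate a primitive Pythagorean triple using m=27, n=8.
(665, 432, 793)

Euclid's formula: a = m² - n², b = 2mn, c = m² + n²
m = 27, n = 8
a = 27² - 8² = 729 - 64 = 665
b = 2 × 27 × 8 = 432
c = 27² + 8² = 729 + 64 = 793
Verification: 665² + 432² = 442225 + 186624 = 628849 = 793² ✓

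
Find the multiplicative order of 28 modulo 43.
42

43 is prime, so ord(28) divides φ(43) = 42.
Divisors of 42: 1, 2, 3, 6, 7, 14, 21, 42.
Repeated squaring: 28^1 ≡ 28, 28^2 ≡ 10, 28^4 ≡ 14, 28^8 ≡ 24, 28^16 ≡ 17, 28^32 ≡ 31 (mod 43).
Test 28^d mod 43 for each divisor d in increasing order:
28^1 ≡ 28
28^2 ≡ 10
28^3 = 28^2·28^1 ≡ 22
28^6 = 28^4·28^2 ≡ 11
28^7 = 28^4·28^2·28^1 ≡ 7
28^14 = 28^8·28^4·28^2 ≡ 6
28^21 = 28^16·28^4·28^1 ≡ 42
28^42 = 28^32·28^8·28^2 ≡ 1  ← first divisor giving 1
The order is 42.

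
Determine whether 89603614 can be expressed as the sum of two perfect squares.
Not possible

Factorization: 89603614 = 2 × 41 × 103^3
By Fermat: n is sum of two squares iff every prime p ≡ 3 (mod 4) appears to even power.
Prime(s) ≡ 3 (mod 4) with odd exponent: [(103, 3)]
Therefore 89603614 cannot be expressed as a² + b².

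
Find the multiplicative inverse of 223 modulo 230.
197

gcd(223, 230) = 1, so the inverse exists.
Extended Euclidean algorithm on (230, 223):
230 = 1 × 223 + 7  ⟹  7 = (1)·230 + (-1)·223
223 = 31 × 7 + 6  ⟹  6 = (-31)·230 + (32)·223
7 = 1 × 6 + 1  ⟹  1 = (32)·230 + (-33)·223
So (-33)·223 ≡ 1 (mod 230), i.e. 223^(-1) ≡ -33 ≡ 197 (mod 230).
Check: 223 × 197 = 43931 ≡ 1 (mod 230)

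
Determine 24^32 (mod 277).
241

Repeated squaring. Binary of 32 = 100000.
24^1 ≡ 24 (mod 277); 24^2 ≡ 22 (mod 277); 24^4 ≡ 207 (mod 277); 24^8 ≡ 191 (mod 277); 24^16 ≡ 194 (mod 277); 24^32 ≡ 241 (mod 277)
24^32 = 24^32 ≡ 241 (mod 277)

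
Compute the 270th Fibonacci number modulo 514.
370

Matrix identity: Q^n = [[F_(n+1), F_n], [F_n, F_(n-1)]] with Q = [[1,1],[1,0]].
n = 270 = 100001110₂. Square-and-multiply, entries mod 514:
Q^1 = [[1,1],[1,0]]
Q^2 = (Q^1)² = [[2,1],[1,1]]
Q^4 = (Q^2)² = [[5,3],[3,2]]
Q^8 = (Q^4)² = [[34,21],[21,13]]
Q^16 = (Q^8)² = [[55,473],[473,96]]
Q^33 = (Q^16)²·Q = [[57,80],[80,491]]
Q^67 = (Q^33)²·Q = [[33,397],[397,150]]
Q^135 = (Q^67)²·Q = [[49,386],[386,177]]
Q^270 = (Q^135)² = [[281,370],[370,425]]
F_270 mod 514 = Q^270[0][1] = 370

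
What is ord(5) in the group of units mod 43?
42

43 is prime, so ord(5) divides φ(43) = 42.
Divisors of 42: 1, 2, 3, 6, 7, 14, 21, 42.
Repeated squaring: 5^1 ≡ 5, 5^2 ≡ 25, 5^4 ≡ 23, 5^8 ≡ 13, 5^16 ≡ 40, 5^32 ≡ 9 (mod 43).
Test 5^d mod 43 for each divisor d in increasing order:
5^1 ≡ 5
5^2 ≡ 25
5^3 = 5^2·5^1 ≡ 39
5^6 = 5^4·5^2 ≡ 16
5^7 = 5^4·5^2·5^1 ≡ 37
5^14 = 5^8·5^4·5^2 ≡ 36
5^21 = 5^16·5^4·5^1 ≡ 42
5^42 = 5^32·5^8·5^2 ≡ 1  ← first divisor giving 1
The order is 42.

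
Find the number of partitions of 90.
56634173

p(n) counts ways to write n as a sum of positive integers (order ignored).
Euler's pentagonal recurrence: p(k) = p(k-1) + p(k-2) - p(k-5) - p(k-7) + p(k-12) + p(k-15) - ... (offsets j(3j∓1)/2, signs ++--, p(0)=1, p(<0)=0).
DP table for k = 0..89: p(0)=1, p(1)=1, p(2)=2, p(3)=3, p(4)=5, p(5)=7, p(6)=11, p(7)=15, p(8)=22, p(9)=30, p(10)=42, p(11)=56, p(12)=77, p(13)=101, p(14)=135, p(15)=176, p(16)=231, p(17)=297, p(18)=385, p(19)=490, p(20)=627, p(21)=792, p(22)=1002, p(23)=1255, p(24)=1575, p(25)=1958, p(26)=2436, p(27)=3010, p(28)=3718, p(29)=4565, p(30)=5604, p(31)=6842, p(32)=8349, p(33)=10143, p(34)=12310, p(35)=14883, p(36)=17977, p(37)=21637, p(38)=26015, p(39)=31185, p(40)=37338, p(41)=44583, p(42)=53174, p(43)=63261, p(44)=75175, p(45)=89134, p(46)=105558, p(47)=124754, p(48)=147273, p(49)=173525, p(50)=204226, p(51)=239943, p(52)=281589, p(53)=329931, p(54)=386155, p(55)=451276, p(56)=526823, p(57)=614154, p(58)=715220, p(59)=831820, p(60)=966467, p(61)=1121505, p(62)=1300156, p(63)=1505499, p(64)=1741630, p(65)=2012558, p(66)=2323520, p(67)=2679689, p(68)=3087735, p(69)=3554345, p(70)=4087968, p(71)=4697205, p(72)=5392783, p(73)=6185689, p(74)=7089500, p(75)=8118264, p(76)=9289091, p(77)=10619863, p(78)=12132164, p(79)=13848650, p(80)=15796476, p(81)=18004327, p(82)=20506255, p(83)=23338469, p(84)=26543660, p(85)=30167357, p(86)=34262962, p(87)=38887673, p(88)=44108109, p(89)=49995925.
Final step: p(90) = p(89) + p(88) - p(85) - p(83) + p(78) + p(75) - p(68) - p(64) + p(55) + p(50) - p(39) - p(33) + p(20) + p(13)
= 49995925 + 44108109 - 30167357 - 23338469 + 12132164 + 8118264 - 3087735 - 1741630 + 451276 + 204226 - 31185 - 10143 + 627 + 101
= 56634173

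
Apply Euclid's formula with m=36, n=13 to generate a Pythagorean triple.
(1127, 936, 1465)

Euclid's formula: a = m² - n², b = 2mn, c = m² + n²
m = 36, n = 13
a = 36² - 13² = 1296 - 169 = 1127
b = 2 × 36 × 13 = 936
c = 36² + 13² = 1296 + 169 = 1465
Verification: 1127² + 936² = 1270129 + 876096 = 2146225 = 1465² ✓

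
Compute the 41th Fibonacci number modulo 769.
599

Matrix identity: Q^n = [[F_(n+1), F_n], [F_n, F_(n-1)]] with Q = [[1,1],[1,0]].
n = 41 = 101001₂. Square-and-multiply, entries mod 769:
Q^1 = [[1,1],[1,0]]
Q^2 = (Q^1)² = [[2,1],[1,1]]
Q^5 = (Q^2)²·Q = [[8,5],[5,3]]
Q^10 = (Q^5)² = [[89,55],[55,34]]
Q^20 = (Q^10)² = [[180,613],[613,336]]
Q^41 = (Q^20)²·Q = [[79,599],[599,249]]
F_41 mod 769 = Q^41[0][1] = 599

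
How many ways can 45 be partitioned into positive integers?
89134

p(n) counts ways to write n as a sum of positive integers (order ignored).
Euler's pentagonal recurrence: p(k) = p(k-1) + p(k-2) - p(k-5) - p(k-7) + p(k-12) + p(k-15) - ... (offsets j(3j∓1)/2, signs ++--, p(0)=1, p(<0)=0).
DP table for k = 0..44: p(0)=1, p(1)=1, p(2)=2, p(3)=3, p(4)=5, p(5)=7, p(6)=11, p(7)=15, p(8)=22, p(9)=30, p(10)=42, p(11)=56, p(12)=77, p(13)=101, p(14)=135, p(15)=176, p(16)=231, p(17)=297, p(18)=385, p(19)=490, p(20)=627, p(21)=792, p(22)=1002, p(23)=1255, p(24)=1575, p(25)=1958, p(26)=2436, p(27)=3010, p(28)=3718, p(29)=4565, p(30)=5604, p(31)=6842, p(32)=8349, p(33)=10143, p(34)=12310, p(35)=14883, p(36)=17977, p(37)=21637, p(38)=26015, p(39)=31185, p(40)=37338, p(41)=44583, p(42)=53174, p(43)=63261, p(44)=75175.
Final step: p(45) = p(44) + p(43) - p(40) - p(38) + p(33) + p(30) - p(23) - p(19) + p(10) + p(5)
= 75175 + 63261 - 37338 - 26015 + 10143 + 5604 - 1255 - 490 + 42 + 7
= 89134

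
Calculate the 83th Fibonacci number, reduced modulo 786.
143

Matrix identity: Q^n = [[F_(n+1), F_n], [F_n, F_(n-1)]] with Q = [[1,1],[1,0]].
n = 83 = 1010011₂. Square-and-multiply, entries mod 786:
Q^1 = [[1,1],[1,0]]
Q^2 = (Q^1)² = [[2,1],[1,1]]
Q^5 = (Q^2)²·Q = [[8,5],[5,3]]
Q^10 = (Q^5)² = [[89,55],[55,34]]
Q^20 = (Q^10)² = [[728,477],[477,251]]
Q^41 = (Q^20)²·Q = [[694,595],[595,99]]
Q^83 = (Q^41)²·Q = [[378,143],[143,235]]
F_83 mod 786 = Q^83[0][1] = 143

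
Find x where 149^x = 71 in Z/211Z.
168

Baby-step giant-step with step n = ⌈√211⌉ = 15.
Baby steps 149^j mod 211 (j:value) for j=0..14: 0:1, 1:149, 2:46, 3:102, 4:6, 5:50, 6:65, 7:190, 8:36, 9:89, 10:179, 11:85, 12:5, 13:112, 14:19.
Giant-step multiplier: 149^(-15) ≡ 149^(210-15) = 149^195 ≡ 12 (mod 211).
Giant steps γ_i = 71·12^i mod 211: γ_0=71, γ_1=8, γ_2=96, γ_3=97, γ_4=109, γ_5=42, γ_6=82, γ_7=140, γ_8=203, γ_9=115, γ_10=114, γ_11=102 (in table at j=3).
x = i·n + j = 11·15 + 3 = 168.
Check: 149^168 ≡ 71 (mod 211).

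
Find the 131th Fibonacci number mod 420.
149

Matrix identity: Q^n = [[F_(n+1), F_n], [F_n, F_(n-1)]] with Q = [[1,1],[1,0]].
n = 131 = 10000011₂. Square-and-multiply, entries mod 420:
Q^1 = [[1,1],[1,0]]
Q^2 = (Q^1)² = [[2,1],[1,1]]
Q^4 = (Q^2)² = [[5,3],[3,2]]
Q^8 = (Q^4)² = [[34,21],[21,13]]
Q^16 = (Q^8)² = [[337,147],[147,190]]
Q^32 = (Q^16)² = [[358,189],[189,169]]
Q^65 = (Q^32)²·Q = [[148,85],[85,63]]
Q^131 = (Q^65)²·Q = [[24,149],[149,295]]
F_131 mod 420 = Q^131[0][1] = 149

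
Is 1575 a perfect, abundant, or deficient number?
abundant

Proper divisors of 1575: sum = 1 + 3 + 5 + 7 + 9 + 15 + 21 + 25 + ... + 175 + 225 + 315 + 525 (17 divisors) = 1649
Since 1649 > 1575, 1575 is abundant.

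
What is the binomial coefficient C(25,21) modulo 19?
15

Using Lucas' theorem:
Write n=25 and k=21 in base 19:
n in base 19: [1, 6]
k in base 19: [1, 2]
C(25,21) mod 19 = ∏ C(n_i, k_i) mod 19
Digit binomials (mod 19): C(1,1) = 1; C(6,2) = 15
Product: 1 × 15 = 15 ≡ 15 (mod 19)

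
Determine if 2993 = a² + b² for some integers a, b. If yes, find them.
17² + 52² (a=17, b=52)

Factorization: 2993 = 41 × 73
By Fermat: n is sum of two squares iff every prime p ≡ 3 (mod 4) appears to even power.
All primes ≡ 3 (mod 4) appear to even power.
Search a = 0, 1, 2, … for 2993 - a² a perfect square: first hit at a = 17: 2993 - 289 = 2704 = 52².
2993 = 17² + 52² = 289 + 2704 ✓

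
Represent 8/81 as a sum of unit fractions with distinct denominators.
1/11 + 1/128 + 1/22810 + 1/1300717440

Greedy algorithm:
8/81: ceiling(81/8) = 11, use 1/11
7/891: ceiling(891/7) = 128, use 1/128
5/114048: ceiling(114048/5) = 22810, use 1/22810
1/1300717440: ceiling(1300717440/1) = 1300717440, use 1/1300717440
Result: 8/81 = 1/11 + 1/128 + 1/22810 + 1/1300717440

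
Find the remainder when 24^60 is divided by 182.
92

Repeated squaring. Binary of 60 = 111100.
24^1 ≡ 24 (mod 182); 24^2 ≡ 30 (mod 182); 24^4 ≡ 172 (mod 182); 24^8 ≡ 100 (mod 182); 24^16 ≡ 172 (mod 182); 24^32 ≡ 100 (mod 182)
24^60 = 24^4 × 24^8 × 24^16 × 24^32 ≡ 92 (mod 182)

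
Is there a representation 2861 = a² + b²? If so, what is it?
19² + 50² (a=19, b=50)

Factorization: 2861 = 2861
By Fermat: n is sum of two squares iff every prime p ≡ 3 (mod 4) appears to even power.
All primes ≡ 3 (mod 4) appear to even power.
Search a = 0, 1, 2, … for 2861 - a² a perfect square: first hit at a = 19: 2861 - 361 = 2500 = 50².
2861 = 19² + 50² = 361 + 2500 ✓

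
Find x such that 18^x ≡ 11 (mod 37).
6

Baby-step giant-step with step n = ⌈√37⌉ = 7.
Baby steps 18^j mod 37 (j:value) for j=0..6: 0:1, 1:18, 2:28, 3:23, 4:7, 5:15, 6:11.
h = 11 is already in the table at j=6, so x = 6.
Check: 18^6 ≡ 11 (mod 37).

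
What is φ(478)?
238

478 = 2 × 239
φ(n) = n × ∏(1 - 1/p) for each prime p dividing n
φ(478) = 478 × (1 - 1/2) × (1 - 1/239) = 238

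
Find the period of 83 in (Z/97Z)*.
96

97 is prime, so ord(83) divides φ(97) = 96.
Divisors of 96: 1, 2, 3, 4, 6, 8, 12, 16, 24, 32, 48, 96.
Repeated squaring: 83^1 ≡ 83, 83^2 ≡ 2, 83^4 ≡ 4, 83^8 ≡ 16, 83^16 ≡ 62, 83^32 ≡ 61, 83^64 ≡ 35 (mod 97).
Test 83^d mod 97 for each divisor d in increasing order:
83^1 ≡ 83
83^2 ≡ 2
83^3 = 83^2·83^1 ≡ 69
83^4 ≡ 4
83^6 = 83^4·83^2 ≡ 8
83^8 ≡ 16
83^12 = 83^8·83^4 ≡ 64
83^16 ≡ 62
83^24 = 83^16·83^8 ≡ 22
83^32 ≡ 61
83^48 = 83^32·83^16 ≡ 96
83^96 = 83^64·83^32 ≡ 1  ← first divisor giving 1
The order is 96.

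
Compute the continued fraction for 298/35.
[8; 1, 1, 17]

Euclidean algorithm steps:
298 = 8 × 35 + 18
35 = 1 × 18 + 17
18 = 1 × 17 + 1
17 = 17 × 1 + 0
Continued fraction: [8; 1, 1, 17]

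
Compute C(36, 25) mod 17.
0

Using Lucas' theorem:
Write n=36 and k=25 in base 17:
n in base 17: [2, 2]
k in base 17: [1, 8]
C(36,25) mod 17 = ∏ C(n_i, k_i) mod 17
Digit binomials (mod 17): C(2,1) = 2; C(2,8) = 0 (k_i > n_i)
Product: 2 × 0 = 0 ≡ 0 (mod 17)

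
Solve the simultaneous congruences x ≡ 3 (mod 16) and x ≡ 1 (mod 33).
67

Using Chinese Remainder Theorem:
M = 16 × 33 = 528
M1 = 33, M2 = 16
y1 = 33^(-1) mod 16 = 1
y2 = 16^(-1) mod 33 = 31
x = (3×33×1 + 1×16×31) mod 528 = 67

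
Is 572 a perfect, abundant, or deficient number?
abundant

Proper divisors of 572: sum = 1 + 2 + 4 + 11 + 13 + 22 + 26 + 44 + 52 + 143 + 286 = 604
Since 604 > 572, 572 is abundant.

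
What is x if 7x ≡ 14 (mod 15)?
x ≡ 2 (mod 15)

gcd(7, 15) = 1, which divides 14, so solutions exist.
Find 7^(-1) mod 15 by the extended Euclidean algorithm:
15 = 2 × 7 + 1  ⟹  1 = (1)·15 + (-2)·7
So (-2)·7 ≡ 1 (mod 15), i.e. 7^(-1) ≡ -2 ≡ 13 (mod 15).
x ≡ 13 × 14 = 182 ≡ 2 (mod 15).
Check: 7 × 2 = 14 ≡ 14 (mod 15).
Unique solution: x ≡ 2 (mod 15)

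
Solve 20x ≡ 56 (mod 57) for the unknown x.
x ≡ 37 (mod 57)

gcd(20, 57) = 1, which divides 56, so solutions exist.
Find 20^(-1) mod 57 by the extended Euclidean algorithm:
57 = 2 × 20 + 17  ⟹  17 = (1)·57 + (-2)·20
20 = 1 × 17 + 3  ⟹  3 = (-1)·57 + (3)·20
17 = 5 × 3 + 2  ⟹  2 = (6)·57 + (-17)·20
3 = 1 × 2 + 1  ⟹  1 = (-7)·57 + (20)·20
So (20)·20 ≡ 1 (mod 57), i.e. 20^(-1) ≡ 20 (mod 57).
x ≡ 20 × 56 = 1120 ≡ 37 (mod 57).
Check: 20 × 37 = 740 ≡ 56 (mod 57).
Unique solution: x ≡ 37 (mod 57)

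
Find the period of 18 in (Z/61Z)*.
60

61 is prime, so ord(18) divides φ(61) = 60.
Divisors of 60: 1, 2, 3, 4, 5, 6, 10, 12, 15, 20, 30, 60.
Repeated squaring: 18^1 ≡ 18, 18^2 ≡ 19, 18^4 ≡ 56, 18^8 ≡ 25, 18^16 ≡ 15, 18^32 ≡ 42 (mod 61).
Test 18^d mod 61 for each divisor d in increasing order:
18^1 ≡ 18
18^2 ≡ 19
18^3 = 18^2·18^1 ≡ 37
18^4 ≡ 56
18^5 = 18^4·18^1 ≡ 32
18^6 = 18^4·18^2 ≡ 27
18^10 = 18^8·18^2 ≡ 48
18^12 = 18^8·18^4 ≡ 58
18^15 = 18^8·18^4·18^2·18^1 ≡ 11
18^20 = 18^16·18^4 ≡ 47
18^30 = 18^16·18^8·18^4·18^2 ≡ 60
18^60 = 18^32·18^16·18^8·18^4 ≡ 1  ← first divisor giving 1
The order is 60.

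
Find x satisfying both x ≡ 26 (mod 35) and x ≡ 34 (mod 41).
936

Using Chinese Remainder Theorem:
M = 35 × 41 = 1435
M1 = 41, M2 = 35
y1 = 41^(-1) mod 35 = 6
y2 = 35^(-1) mod 41 = 34
x = (26×41×6 + 34×35×34) mod 1435 = 936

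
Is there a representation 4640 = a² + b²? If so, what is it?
4² + 68² (a=4, b=68)

Factorization: 4640 = 2^5 × 5 × 29
By Fermat: n is sum of two squares iff every prime p ≡ 3 (mod 4) appears to even power.
All primes ≡ 3 (mod 4) appear to even power.
Search a = 0, 1, 2, … for 4640 - a² a perfect square: first hit at a = 4: 4640 - 16 = 4624 = 68².
4640 = 4² + 68² = 16 + 4624 ✓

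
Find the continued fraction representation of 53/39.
[1; 2, 1, 3, 1, 2]

Euclidean algorithm steps:
53 = 1 × 39 + 14
39 = 2 × 14 + 11
14 = 1 × 11 + 3
11 = 3 × 3 + 2
3 = 1 × 2 + 1
2 = 2 × 1 + 0
Continued fraction: [1; 2, 1, 3, 1, 2]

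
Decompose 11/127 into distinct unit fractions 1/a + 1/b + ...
1/12 + 1/305 + 1/464820

Greedy algorithm:
11/127: ceiling(127/11) = 12, use 1/12
5/1524: ceiling(1524/5) = 305, use 1/305
1/464820: ceiling(464820/1) = 464820, use 1/464820
Result: 11/127 = 1/12 + 1/305 + 1/464820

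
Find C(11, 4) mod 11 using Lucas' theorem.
0

Using Lucas' theorem:
Write n=11 and k=4 in base 11:
n in base 11: [1, 0]
k in base 11: [0, 4]
C(11,4) mod 11 = ∏ C(n_i, k_i) mod 11
Digit binomials (mod 11): C(1,0) = 1; C(0,4) = 0 (k_i > n_i)
Product: 1 × 0 = 0 ≡ 0 (mod 11)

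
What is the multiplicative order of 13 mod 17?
4

17 is prime, so ord(13) divides φ(17) = 16.
Divisors of 16: 1, 2, 4, 8, 16.
Repeated squaring: 13^1 ≡ 13, 13^2 ≡ 16, 13^4 ≡ 1, 13^8 ≡ 1, 13^16 ≡ 1 (mod 17).
Test 13^d mod 17 for each divisor d in increasing order:
13^1 ≡ 13
13^2 ≡ 16
13^4 ≡ 1  ← first divisor giving 1
The order is 4.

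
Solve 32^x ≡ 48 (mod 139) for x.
9

Baby-step giant-step with step n = ⌈√139⌉ = 12.
Baby steps 32^j mod 139 (j:value) for j=0..11: 0:1, 1:32, 2:51, 3:103, 4:99, 5:110, 6:45, 7:50, 8:71, 9:48, 10:7, 11:85.
h = 48 is already in the table at j=9, so x = 9.
Check: 32^9 ≡ 48 (mod 139).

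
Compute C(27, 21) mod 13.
0

Using Lucas' theorem:
Write n=27 and k=21 in base 13:
n in base 13: [2, 1]
k in base 13: [1, 8]
C(27,21) mod 13 = ∏ C(n_i, k_i) mod 13
Digit binomials (mod 13): C(2,1) = 2; C(1,8) = 0 (k_i > n_i)
Product: 2 × 0 = 0 ≡ 0 (mod 13)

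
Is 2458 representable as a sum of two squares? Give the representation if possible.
33² + 37² (a=33, b=37)

Factorization: 2458 = 2 × 1229
By Fermat: n is sum of two squares iff every prime p ≡ 3 (mod 4) appears to even power.
All primes ≡ 3 (mod 4) appear to even power.
Search a = 0, 1, 2, … for 2458 - a² a perfect square: first hit at a = 33: 2458 - 1089 = 1369 = 37².
2458 = 33² + 37² = 1089 + 1369 ✓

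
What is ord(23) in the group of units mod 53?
4

53 is prime, so ord(23) divides φ(53) = 52.
Divisors of 52: 1, 2, 4, 13, 26, 52.
Repeated squaring: 23^1 ≡ 23, 23^2 ≡ 52, 23^4 ≡ 1, 23^8 ≡ 1, 23^16 ≡ 1, 23^32 ≡ 1 (mod 53).
Test 23^d mod 53 for each divisor d in increasing order:
23^1 ≡ 23
23^2 ≡ 52
23^4 ≡ 1  ← first divisor giving 1
The order is 4.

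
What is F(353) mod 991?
316

Matrix identity: Q^n = [[F_(n+1), F_n], [F_n, F_(n-1)]] with Q = [[1,1],[1,0]].
n = 353 = 101100001₂. Square-and-multiply, entries mod 991:
Q^1 = [[1,1],[1,0]]
Q^2 = (Q^1)² = [[2,1],[1,1]]
Q^5 = (Q^2)²·Q = [[8,5],[5,3]]
Q^11 = (Q^5)²·Q = [[144,89],[89,55]]
Q^22 = (Q^11)² = [[909,864],[864,45]]
Q^44 = (Q^22)² = [[60,735],[735,316]]
Q^88 = (Q^44)² = [[757,862],[862,886]]
Q^176 = (Q^88)² = [[45,127],[127,909]]
Q^353 = (Q^176)²·Q = [[572,316],[316,256]]
F_353 mod 991 = Q^353[0][1] = 316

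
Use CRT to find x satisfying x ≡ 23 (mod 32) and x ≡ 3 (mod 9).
183

Using Chinese Remainder Theorem:
M = 32 × 9 = 288
M1 = 9, M2 = 32
y1 = 9^(-1) mod 32 = 25
y2 = 32^(-1) mod 9 = 2
x = (23×9×25 + 3×32×2) mod 288 = 183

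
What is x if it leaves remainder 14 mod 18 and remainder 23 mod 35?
338

Using Chinese Remainder Theorem:
M = 18 × 35 = 630
M1 = 35, M2 = 18
y1 = 35^(-1) mod 18 = 17
y2 = 18^(-1) mod 35 = 2
x = (14×35×17 + 23×18×2) mod 630 = 338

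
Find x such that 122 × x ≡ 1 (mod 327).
260

gcd(122, 327) = 1, so the inverse exists.
Extended Euclidean algorithm on (327, 122):
327 = 2 × 122 + 83  ⟹  83 = (1)·327 + (-2)·122
122 = 1 × 83 + 39  ⟹  39 = (-1)·327 + (3)·122
83 = 2 × 39 + 5  ⟹  5 = (3)·327 + (-8)·122
39 = 7 × 5 + 4  ⟹  4 = (-22)·327 + (59)·122
5 = 1 × 4 + 1  ⟹  1 = (25)·327 + (-67)·122
So (-67)·122 ≡ 1 (mod 327), i.e. 122^(-1) ≡ -67 ≡ 260 (mod 327).
Check: 122 × 260 = 31720 ≡ 1 (mod 327)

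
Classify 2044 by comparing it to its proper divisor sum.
abundant

Proper divisors of 2044: sum = 1 + 2 + 4 + 7 + 14 + 28 + 73 + 146 + 292 + 511 + 1022 = 2100
Since 2100 > 2044, 2044 is abundant.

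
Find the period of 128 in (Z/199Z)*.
99

199 is prime, so ord(128) divides φ(199) = 198.
Divisors of 198: 1, 2, 3, 6, 9, 11, 18, 22, 33, 66, 99, 198.
Repeated squaring: 128^1 ≡ 128, 128^2 ≡ 66, 128^4 ≡ 177, 128^8 ≡ 86, 128^16 ≡ 33, 128^32 ≡ 94, 128^64 ≡ 80, 128^128 ≡ 32 (mod 199).
Test 128^d mod 199 for each divisor d in increasing order:
128^1 ≡ 128
128^2 ≡ 66
128^3 = 128^2·128^1 ≡ 90
128^6 = 128^4·128^2 ≡ 140
128^9 = 128^8·128^1 ≡ 63
128^11 = 128^8·128^2·128^1 ≡ 178
128^18 = 128^16·128^2 ≡ 188
128^22 = 128^16·128^4·128^2 ≡ 43
128^33 = 128^32·128^1 ≡ 92
128^66 = 128^64·128^2 ≡ 106
128^99 = 128^64·128^32·128^2·128^1 ≡ 1  ← first divisor giving 1
The order is 99.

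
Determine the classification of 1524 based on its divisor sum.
abundant

Proper divisors of 1524: sum = 1 + 2 + 3 + 4 + 6 + 12 + 127 + 254 + 381 + 508 + 762 = 2060
Since 2060 > 1524, 1524 is abundant.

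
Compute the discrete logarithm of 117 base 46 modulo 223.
137

Baby-step giant-step with step n = ⌈√223⌉ = 15.
Baby steps 46^j mod 223 (j:value) for j=0..14: 0:1, 1:46, 2:109, 3:108, 4:62, 5:176, 6:68, 7:6, 8:53, 9:208, 10:202, 11:149, 12:164, 13:185, 14:36.
Giant-step multiplier: 46^(-15) ≡ 46^(222-15) = 46^207 ≡ 54 (mod 223).
Giant steps γ_i = 117·54^i mod 223: γ_0=117, γ_1=74, γ_2=205, γ_3=143, γ_4=140, γ_5=201, γ_6=150, γ_7=72, γ_8=97, γ_9=109 (in table at j=2).
x = i·n + j = 9·15 + 2 = 137.
Check: 46^137 ≡ 117 (mod 223).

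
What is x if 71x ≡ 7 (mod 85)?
x ≡ 42 (mod 85)

gcd(71, 85) = 1, which divides 7, so solutions exist.
Find 71^(-1) mod 85 by the extended Euclidean algorithm:
85 = 1 × 71 + 14  ⟹  14 = (1)·85 + (-1)·71
71 = 5 × 14 + 1  ⟹  1 = (-5)·85 + (6)·71
So (6)·71 ≡ 1 (mod 85), i.e. 71^(-1) ≡ 6 (mod 85).
x ≡ 6 × 7 = 42 ≡ 42 (mod 85).
Check: 71 × 42 = 2982 ≡ 7 (mod 85).
Unique solution: x ≡ 42 (mod 85)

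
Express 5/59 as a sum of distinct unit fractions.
1/12 + 1/708

Greedy algorithm:
5/59: ceiling(59/5) = 12, use 1/12
1/708: ceiling(708/1) = 708, use 1/708
Result: 5/59 = 1/12 + 1/708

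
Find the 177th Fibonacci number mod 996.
34

Matrix identity: Q^n = [[F_(n+1), F_n], [F_n, F_(n-1)]] with Q = [[1,1],[1,0]].
n = 177 = 10110001₂. Square-and-multiply, entries mod 996:
Q^1 = [[1,1],[1,0]]
Q^2 = (Q^1)² = [[2,1],[1,1]]
Q^5 = (Q^2)²·Q = [[8,5],[5,3]]
Q^11 = (Q^5)²·Q = [[144,89],[89,55]]
Q^22 = (Q^11)² = [[769,779],[779,986]]
Q^44 = (Q^22)² = [[14,633],[633,377]]
Q^88 = (Q^44)² = [[493,495],[495,994]]
Q^177 = (Q^88)²·Q = [[55,34],[34,21]]
F_177 mod 996 = Q^177[0][1] = 34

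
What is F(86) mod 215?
128

Matrix identity: Q^n = [[F_(n+1), F_n], [F_n, F_(n-1)]] with Q = [[1,1],[1,0]].
n = 86 = 1010110₂. Square-and-multiply, entries mod 215:
Q^1 = [[1,1],[1,0]]
Q^2 = (Q^1)² = [[2,1],[1,1]]
Q^5 = (Q^2)²·Q = [[8,5],[5,3]]
Q^10 = (Q^5)² = [[89,55],[55,34]]
Q^21 = (Q^10)²·Q = [[81,196],[196,100]]
Q^43 = (Q^21)²·Q = [[43,42],[42,1]]
Q^86 = (Q^43)² = [[173,128],[128,45]]
F_86 mod 215 = Q^86[0][1] = 128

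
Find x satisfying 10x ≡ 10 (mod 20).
x ≡ 1 (mod 2)

gcd(10, 20) = 10, which divides 10, so solutions exist.
Divide through by 10: x ≡ 1 (mod 2).
The coefficient of x is now 1, so x ≡ 1 (mod 2).
Check: 10 × 1 = 10 ≡ 10 (mod 20).
x ≡ 1 (mod 2), giving 10 solutions mod 20.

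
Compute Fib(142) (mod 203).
146

Matrix identity: Q^n = [[F_(n+1), F_n], [F_n, F_(n-1)]] with Q = [[1,1],[1,0]].
n = 142 = 10001110₂. Square-and-multiply, entries mod 203:
Q^1 = [[1,1],[1,0]]
Q^2 = (Q^1)² = [[2,1],[1,1]]
Q^4 = (Q^2)² = [[5,3],[3,2]]
Q^8 = (Q^4)² = [[34,21],[21,13]]
Q^17 = (Q^8)²·Q = [[148,176],[176,175]]
Q^35 = (Q^17)²·Q = [[108,100],[100,8]]
Q^71 = (Q^35)²·Q = [[175,146],[146,29]]
Q^142 = (Q^71)² = [[176,146],[146,30]]
F_142 mod 203 = Q^142[0][1] = 146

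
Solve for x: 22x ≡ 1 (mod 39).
16

gcd(22, 39) = 1, so the inverse exists.
Extended Euclidean algorithm on (39, 22):
39 = 1 × 22 + 17  ⟹  17 = (1)·39 + (-1)·22
22 = 1 × 17 + 5  ⟹  5 = (-1)·39 + (2)·22
17 = 3 × 5 + 2  ⟹  2 = (4)·39 + (-7)·22
5 = 2 × 2 + 1  ⟹  1 = (-9)·39 + (16)·22
So (16)·22 ≡ 1 (mod 39), i.e. 22^(-1) ≡ 16 (mod 39).
Check: 22 × 16 = 352 ≡ 1 (mod 39)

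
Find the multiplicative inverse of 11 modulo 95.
26

gcd(11, 95) = 1, so the inverse exists.
Extended Euclidean algorithm on (95, 11):
95 = 8 × 11 + 7  ⟹  7 = (1)·95 + (-8)·11
11 = 1 × 7 + 4  ⟹  4 = (-1)·95 + (9)·11
7 = 1 × 4 + 3  ⟹  3 = (2)·95 + (-17)·11
4 = 1 × 3 + 1  ⟹  1 = (-3)·95 + (26)·11
So (26)·11 ≡ 1 (mod 95), i.e. 11^(-1) ≡ 26 (mod 95).
Check: 11 × 26 = 286 ≡ 1 (mod 95)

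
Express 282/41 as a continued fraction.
[6; 1, 7, 5]

Euclidean algorithm steps:
282 = 6 × 41 + 36
41 = 1 × 36 + 5
36 = 7 × 5 + 1
5 = 5 × 1 + 0
Continued fraction: [6; 1, 7, 5]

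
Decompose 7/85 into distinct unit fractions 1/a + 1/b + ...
1/13 + 1/185 + 1/40885

Greedy algorithm:
7/85: ceiling(85/7) = 13, use 1/13
6/1105: ceiling(1105/6) = 185, use 1/185
1/40885: ceiling(40885/1) = 40885, use 1/40885
Result: 7/85 = 1/13 + 1/185 + 1/40885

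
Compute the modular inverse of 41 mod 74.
65

gcd(41, 74) = 1, so the inverse exists.
Extended Euclidean algorithm on (74, 41):
74 = 1 × 41 + 33  ⟹  33 = (1)·74 + (-1)·41
41 = 1 × 33 + 8  ⟹  8 = (-1)·74 + (2)·41
33 = 4 × 8 + 1  ⟹  1 = (5)·74 + (-9)·41
So (-9)·41 ≡ 1 (mod 74), i.e. 41^(-1) ≡ -9 ≡ 65 (mod 74).
Check: 41 × 65 = 2665 ≡ 1 (mod 74)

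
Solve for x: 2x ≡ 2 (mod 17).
x ≡ 1 (mod 17)

gcd(2, 17) = 1, which divides 2, so solutions exist.
Find 2^(-1) mod 17 by the extended Euclidean algorithm:
17 = 8 × 2 + 1  ⟹  1 = (1)·17 + (-8)·2
So (-8)·2 ≡ 1 (mod 17), i.e. 2^(-1) ≡ -8 ≡ 9 (mod 17).
x ≡ 9 × 2 = 18 ≡ 1 (mod 17).
Check: 2 × 1 = 2 ≡ 2 (mod 17).
Unique solution: x ≡ 1 (mod 17)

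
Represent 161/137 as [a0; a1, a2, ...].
[1; 5, 1, 2, 2, 3]

Euclidean algorithm steps:
161 = 1 × 137 + 24
137 = 5 × 24 + 17
24 = 1 × 17 + 7
17 = 2 × 7 + 3
7 = 2 × 3 + 1
3 = 3 × 1 + 0
Continued fraction: [1; 5, 1, 2, 2, 3]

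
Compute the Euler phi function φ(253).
220

253 = 11 × 23
φ(n) = n × ∏(1 - 1/p) for each prime p dividing n
φ(253) = 253 × (1 - 1/11) × (1 - 1/23) = 220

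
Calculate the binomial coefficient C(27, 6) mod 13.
0

Using Lucas' theorem:
Write n=27 and k=6 in base 13:
n in base 13: [2, 1]
k in base 13: [0, 6]
C(27,6) mod 13 = ∏ C(n_i, k_i) mod 13
Digit binomials (mod 13): C(2,0) = 1; C(1,6) = 0 (k_i > n_i)
Product: 1 × 0 = 0 ≡ 0 (mod 13)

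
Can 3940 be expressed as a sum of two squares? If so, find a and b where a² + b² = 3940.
24² + 58² (a=24, b=58)

Factorization: 3940 = 2^2 × 5 × 197
By Fermat: n is sum of two squares iff every prime p ≡ 3 (mod 4) appears to even power.
All primes ≡ 3 (mod 4) appear to even power.
Search a = 0, 1, 2, … for 3940 - a² a perfect square: first hit at a = 24: 3940 - 576 = 3364 = 58².
3940 = 24² + 58² = 576 + 3364 ✓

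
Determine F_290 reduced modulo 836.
77

Matrix identity: Q^n = [[F_(n+1), F_n], [F_n, F_(n-1)]] with Q = [[1,1],[1,0]].
n = 290 = 100100010₂. Square-and-multiply, entries mod 836:
Q^1 = [[1,1],[1,0]]
Q^2 = (Q^1)² = [[2,1],[1,1]]
Q^4 = (Q^2)² = [[5,3],[3,2]]
Q^9 = (Q^4)²·Q = [[55,34],[34,21]]
Q^18 = (Q^9)² = [[1,76],[76,761]]
Q^36 = (Q^18)² = [[761,228],[228,533]]
Q^72 = (Q^36)² = [[761,760],[760,1]]
Q^145 = (Q^72)²·Q = [[305,533],[533,608]]
Q^290 = (Q^145)² = [[78,77],[77,1]]
F_290 mod 836 = Q^290[0][1] = 77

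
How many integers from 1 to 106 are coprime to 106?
52

106 = 2 × 53
φ(n) = n × ∏(1 - 1/p) for each prime p dividing n
φ(106) = 106 × (1 - 1/2) × (1 - 1/53) = 52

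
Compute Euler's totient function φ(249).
164

249 = 3 × 83
φ(n) = n × ∏(1 - 1/p) for each prime p dividing n
φ(249) = 249 × (1 - 1/3) × (1 - 1/83) = 164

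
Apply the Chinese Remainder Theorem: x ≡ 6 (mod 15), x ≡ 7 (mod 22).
51

Using Chinese Remainder Theorem:
M = 15 × 22 = 330
M1 = 22, M2 = 15
y1 = 22^(-1) mod 15 = 13
y2 = 15^(-1) mod 22 = 3
x = (6×22×13 + 7×15×3) mod 330 = 51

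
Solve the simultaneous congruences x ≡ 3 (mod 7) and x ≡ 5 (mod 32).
101

Using Chinese Remainder Theorem:
M = 7 × 32 = 224
M1 = 32, M2 = 7
y1 = 32^(-1) mod 7 = 2
y2 = 7^(-1) mod 32 = 23
x = (3×32×2 + 5×7×23) mod 224 = 101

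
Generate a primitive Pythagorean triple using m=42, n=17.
(1475, 1428, 2053)

Euclid's formula: a = m² - n², b = 2mn, c = m² + n²
m = 42, n = 17
a = 42² - 17² = 1764 - 289 = 1475
b = 2 × 42 × 17 = 1428
c = 42² + 17² = 1764 + 289 = 2053
Verification: 1475² + 1428² = 2175625 + 2039184 = 4214809 = 2053² ✓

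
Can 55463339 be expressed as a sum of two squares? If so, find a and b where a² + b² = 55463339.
Not possible

Factorization: 55463339 = 83^3 × 97
By Fermat: n is sum of two squares iff every prime p ≡ 3 (mod 4) appears to even power.
Prime(s) ≡ 3 (mod 4) with odd exponent: [(83, 3)]
Therefore 55463339 cannot be expressed as a² + b².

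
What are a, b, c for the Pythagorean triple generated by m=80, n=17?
(6111, 2720, 6689)

Euclid's formula: a = m² - n², b = 2mn, c = m² + n²
m = 80, n = 17
a = 80² - 17² = 6400 - 289 = 6111
b = 2 × 80 × 17 = 2720
c = 80² + 17² = 6400 + 289 = 6689
Verification: 6111² + 2720² = 37344321 + 7398400 = 44742721 = 6689² ✓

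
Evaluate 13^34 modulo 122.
13

Repeated squaring. Binary of 34 = 100010.
13^1 ≡ 13 (mod 122); 13^2 ≡ 47 (mod 122); 13^4 ≡ 13 (mod 122); 13^8 ≡ 47 (mod 122); 13^16 ≡ 13 (mod 122); 13^32 ≡ 47 (mod 122)
13^34 = 13^2 × 13^32 ≡ 13 (mod 122)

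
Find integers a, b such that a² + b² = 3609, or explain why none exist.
3² + 60² (a=3, b=60)

Factorization: 3609 = 3^2 × 401
By Fermat: n is sum of two squares iff every prime p ≡ 3 (mod 4) appears to even power.
All primes ≡ 3 (mod 4) appear to even power.
Search a = 0, 1, 2, … for 3609 - a² a perfect square: first hit at a = 3: 3609 - 9 = 3600 = 60².
3609 = 3² + 60² = 9 + 3600 ✓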